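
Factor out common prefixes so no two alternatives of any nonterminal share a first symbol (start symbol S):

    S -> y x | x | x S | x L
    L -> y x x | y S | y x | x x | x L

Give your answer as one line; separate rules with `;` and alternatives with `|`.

S -> y x | x S'; L -> y L' | x L''; S' -> ε | S | L; L' -> S | x L'''; L'' -> x | L; L''' -> x | ε

S has alternatives sharing prefix 'x': factor to S → x S' with S' → ε | S | L.
L has alternatives sharing prefix 'y': factor to L → y L' with L' → x x | S | x.
L has alternatives sharing prefix 'x': factor to L → x L'' with L'' → x | L.
L' has alternatives sharing prefix 'x': factor to L' → x L''' with L''' → x | ε.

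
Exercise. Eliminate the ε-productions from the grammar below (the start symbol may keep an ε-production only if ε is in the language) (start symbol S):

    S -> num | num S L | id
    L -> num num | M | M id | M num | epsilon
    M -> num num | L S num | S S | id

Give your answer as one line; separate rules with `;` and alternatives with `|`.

S -> num | num S L | num S | id; L -> num num | M | M id | M num; M -> num num | L S num | S num | S S | id

Nullable set = {L}.
ε ∉ L(G), so no ε-production is kept.
For each production, add variants omitting each subset of nullable occurrences: S → num S L gives num S L | num S. M → L S num gives L S num | S num.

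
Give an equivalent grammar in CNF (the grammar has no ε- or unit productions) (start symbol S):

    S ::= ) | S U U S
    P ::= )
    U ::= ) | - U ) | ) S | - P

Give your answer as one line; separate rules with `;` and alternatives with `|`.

S ::= ) | S Y1; P ::= ); U ::= ) | X1 Y3 | X2 S | X1 P; X1 ::= -; X2 ::= ); Y1 ::= U Y2; Y2 ::= U S; Y3 ::= U X2

Introduce a nonterminal for each terminal appearing in a rule of length ≥ 2: X1 → -, X2 → ).
Binarize each right-hand side of length ≥ 3 by chaining fresh nonterminals (Y1, Y2, …): affected rules were S → S U U S; U → X1 U X2.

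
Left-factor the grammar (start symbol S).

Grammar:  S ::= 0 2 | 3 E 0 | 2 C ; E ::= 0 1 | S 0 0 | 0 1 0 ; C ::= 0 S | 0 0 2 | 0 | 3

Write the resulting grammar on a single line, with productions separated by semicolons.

E has alternatives sharing prefix '0 1': factor to E → 0 1 E' with E' → ε | 0.
C has alternatives sharing prefix '0': factor to C → 0 C' with C' → S | 0 2 | ε.

S ::= 0 2 | 3 E 0 | 2 C; E ::= S 0 0 | 0 1 E'; C ::= 3 | 0 C'; E' ::= ε | 0; C' ::= S | 0 2 | ε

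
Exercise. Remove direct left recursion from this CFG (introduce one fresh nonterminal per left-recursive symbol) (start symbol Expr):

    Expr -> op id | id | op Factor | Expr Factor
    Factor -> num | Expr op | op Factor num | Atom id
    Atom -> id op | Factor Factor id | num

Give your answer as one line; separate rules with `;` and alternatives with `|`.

Left recursion appears on Expr.
For Expr: α = {Factor}, β = {op id, id, op Factor}. Rewrite as Expr → β Expr1 and Expr1 → α Expr1 | ε.

Expr -> op id Expr1 | id Expr1 | op Factor Expr1; Factor -> num | Expr op | op Factor num | Atom id; Atom -> id op | Factor Factor id | num; Expr1 -> Factor Expr1 | ε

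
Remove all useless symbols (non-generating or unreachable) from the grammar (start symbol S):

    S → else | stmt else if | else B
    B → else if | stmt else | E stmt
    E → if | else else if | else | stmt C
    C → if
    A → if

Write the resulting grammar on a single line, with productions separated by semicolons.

S → else | stmt else if | else B; B → else if | stmt else | E stmt; E → if | else else if | else | stmt C; C → if

Generating nonterminals: {A, B, C, E, S}.
Reachable from S after that: {B, C, E, S}.
Removed useless symbols: {A} and every production mentioning them.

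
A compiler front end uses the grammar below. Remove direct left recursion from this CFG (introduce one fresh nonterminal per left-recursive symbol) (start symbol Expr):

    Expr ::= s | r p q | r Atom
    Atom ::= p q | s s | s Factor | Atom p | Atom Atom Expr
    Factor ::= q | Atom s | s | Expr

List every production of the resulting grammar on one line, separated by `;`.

Expr ::= s | r p q | r Atom; Atom ::= p q Atom1 | s s Atom1 | s Factor Atom1; Factor ::= q | Atom s | s | Expr; Atom1 ::= p Atom1 | Atom Expr Atom1 | eps

Left recursion appears on Atom.
For Atom: α = {p, Atom Expr}, β = {p q, s s, s Factor}. Rewrite as Atom → β Atom1 and Atom1 → α Atom1 | ε.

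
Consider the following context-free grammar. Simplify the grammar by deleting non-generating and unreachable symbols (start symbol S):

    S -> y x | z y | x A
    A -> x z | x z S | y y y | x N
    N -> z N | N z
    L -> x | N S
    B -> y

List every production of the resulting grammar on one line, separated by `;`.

S -> y x | z y | x A; A -> x z | x z S | y y y

Generating nonterminals: {A, B, L, S}.
Reachable from S after that: {A, S}.
Removed useless symbols: {B, L, N} and every production mentioning them.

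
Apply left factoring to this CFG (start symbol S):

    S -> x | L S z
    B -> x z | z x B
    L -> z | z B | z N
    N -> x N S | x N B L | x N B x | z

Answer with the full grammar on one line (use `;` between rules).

S -> x | L S z; B -> x z | z x B; L -> z L'; N -> z | x N N'; L' -> ε | B | N; N' -> S | B N''; N'' -> L | x

L has alternatives sharing prefix 'z': factor to L → z L' with L' → ε | B | N.
N has alternatives sharing prefix 'x N': factor to N → x N N' with N' → S | B L | B x.
N' has alternatives sharing prefix 'B': factor to N' → B N'' with N'' → L | x.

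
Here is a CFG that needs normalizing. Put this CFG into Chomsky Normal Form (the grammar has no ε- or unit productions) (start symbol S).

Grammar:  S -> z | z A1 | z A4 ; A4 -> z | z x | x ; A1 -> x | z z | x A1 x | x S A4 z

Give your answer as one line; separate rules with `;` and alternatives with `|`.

Introduce a nonterminal for each terminal appearing in a rule of length ≥ 2: X1 → z, X2 → x.
Binarize each right-hand side of length ≥ 3 by chaining fresh nonterminals (Y1, Y2, …): affected rules were A1 → X2 A1 X2; A1 → X2 S A4 X1.

S -> z | X1 A1 | X1 A4; A4 -> z | X1 X2 | x; A1 -> x | X1 X1 | X2 Y1 | X2 Y2; X1 -> z; X2 -> x; Y1 -> A1 X2; Y2 -> S Y3; Y3 -> A4 X1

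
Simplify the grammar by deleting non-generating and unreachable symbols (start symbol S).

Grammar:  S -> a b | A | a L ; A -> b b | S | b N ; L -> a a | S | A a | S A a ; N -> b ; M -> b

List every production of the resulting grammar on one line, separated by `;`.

S -> a b | A | a L; A -> b b | S | b N; L -> a a | S | A a | S A a; N -> b

Generating nonterminals: {A, L, M, N, S}.
Reachable from S after that: {A, L, N, S}.
Removed useless symbols: {M} and every production mentioning them.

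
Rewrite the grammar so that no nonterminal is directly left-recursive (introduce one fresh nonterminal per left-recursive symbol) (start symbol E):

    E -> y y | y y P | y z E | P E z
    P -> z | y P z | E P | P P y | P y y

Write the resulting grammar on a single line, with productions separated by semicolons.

E -> y y | y y P | y z E | P E z; P -> z P' | y P z P' | E P P'; P' -> P y P' | y y P' | epsilon

Left recursion appears on P.
For P: α = {P y, y y}, β = {z, y P z, E P}. Rewrite as P → β P' and P' → α P' | ε.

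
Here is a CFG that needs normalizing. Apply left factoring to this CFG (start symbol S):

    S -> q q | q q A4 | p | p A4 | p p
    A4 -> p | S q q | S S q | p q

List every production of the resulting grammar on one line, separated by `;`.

S -> p S' | q q S''; A4 -> p A4' | S A4''; S' -> ε | A4 | p; S'' -> ε | A4; A4' -> ε | q; A4'' -> q q | S q

S has alternatives sharing prefix 'p': factor to S → p S' with S' → ε | A4 | p.
S has alternatives sharing prefix 'q q': factor to S → q q S'' with S'' → ε | A4.
A4 has alternatives sharing prefix 'p': factor to A4 → p A4' with A4' → ε | q.
A4 has alternatives sharing prefix 'S': factor to A4 → S A4'' with A4'' → q q | S q.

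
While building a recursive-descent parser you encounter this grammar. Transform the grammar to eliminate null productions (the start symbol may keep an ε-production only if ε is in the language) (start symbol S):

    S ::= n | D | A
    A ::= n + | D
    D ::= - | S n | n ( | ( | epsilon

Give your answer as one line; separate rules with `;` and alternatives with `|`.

S ::= n | D | A | ε; A ::= n + | D; D ::= - | S n | n | n ( | (

Nullable nonterminals: {A, D, S}.
ε ∈ L(G) since S is nullable, so keep S → ε.
For each production, add variants omitting each subset of nullable occurrences: D → S n gives S n | n.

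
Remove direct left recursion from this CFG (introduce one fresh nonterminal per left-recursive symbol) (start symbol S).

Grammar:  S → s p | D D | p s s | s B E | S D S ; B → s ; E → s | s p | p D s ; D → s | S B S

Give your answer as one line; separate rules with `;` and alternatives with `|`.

S → s p S' | D D S' | p s s S' | s B E S'; B → s; E → s | s p | p D s; D → s | S B S; S' → D S S' | ε

Left recursion appears on S.
For S: α = {D S}, β = {s p, D D, p s s, s B E}. Rewrite as S → β S' and S' → α S' | ε.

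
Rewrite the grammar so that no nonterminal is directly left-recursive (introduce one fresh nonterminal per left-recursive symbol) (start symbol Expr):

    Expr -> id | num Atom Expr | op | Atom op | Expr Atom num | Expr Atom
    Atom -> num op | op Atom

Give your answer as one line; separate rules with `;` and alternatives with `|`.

Expr -> id Expr1 | num Atom Expr Expr1 | op Expr1 | Atom op Expr1; Atom -> num op | op Atom; Expr1 -> Atom num Expr1 | Atom Expr1 | ε

Expr is directly left-recursive.
For Expr: α = {Atom num, Atom}, β = {id, num Atom Expr, op, Atom op}. Rewrite as Expr → β Expr1 and Expr1 → α Expr1 | ε.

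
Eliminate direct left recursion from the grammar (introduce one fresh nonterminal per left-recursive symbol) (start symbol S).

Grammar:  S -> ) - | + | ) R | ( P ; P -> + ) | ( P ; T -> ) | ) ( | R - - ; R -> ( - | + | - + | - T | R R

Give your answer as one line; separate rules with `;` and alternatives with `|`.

S -> ) - | + | ) R | ( P; P -> + ) | ( P; T -> ) | ) ( | R - -; R -> ( - R' | + R' | - + R' | - T R'; R' -> R R' | epsilon

Left recursion appears on R.
For R: α = {R}, β = {( -, +, - +, - T}. Rewrite as R → β R' and R' → α R' | ε.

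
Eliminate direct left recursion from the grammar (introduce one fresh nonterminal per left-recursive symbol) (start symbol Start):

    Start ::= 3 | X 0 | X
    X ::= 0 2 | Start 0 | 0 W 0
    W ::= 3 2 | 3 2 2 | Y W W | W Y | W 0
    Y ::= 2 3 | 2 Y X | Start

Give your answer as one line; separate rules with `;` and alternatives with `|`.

Left recursion appears on W.
For W: α = {Y, 0}, β = {3 2, 3 2 2, Y W W}. Rewrite as W → β W1 and W1 → α W1 | ε.

Start ::= 3 | X 0 | X; X ::= 0 2 | Start 0 | 0 W 0; W ::= 3 2 W1 | 3 2 2 W1 | Y W W W1; Y ::= 2 3 | 2 Y X | Start; W1 ::= Y W1 | 0 W1 | ε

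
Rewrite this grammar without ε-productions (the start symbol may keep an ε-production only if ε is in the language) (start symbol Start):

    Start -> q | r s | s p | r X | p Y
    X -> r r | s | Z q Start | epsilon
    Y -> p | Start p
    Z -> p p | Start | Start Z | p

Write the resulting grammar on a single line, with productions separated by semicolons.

Start -> q | r s | s p | r X | r | p Y; X -> r r | s | Z q Start; Y -> p | Start p; Z -> p p | Start | Start Z | p

The nullable symbols are {X}.
ε ∉ L(G), so no ε-production is kept.
Expand every rule over subsets of its nullable positions: Start → r X gives r X | r.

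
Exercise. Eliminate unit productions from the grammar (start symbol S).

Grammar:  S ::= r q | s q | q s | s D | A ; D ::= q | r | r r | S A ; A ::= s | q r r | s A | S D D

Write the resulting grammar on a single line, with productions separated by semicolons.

Unit pairs: S ⇒* {A}.
For every A with A ⇒* B via unit rules, add B's non-unit alternatives to A; then delete every rule of the form X → Y.

S ::= r q | s q | q s | s D | s | q r r | s A | S D D; D ::= q | r | r r | S A; A ::= s | q r r | s A | S D D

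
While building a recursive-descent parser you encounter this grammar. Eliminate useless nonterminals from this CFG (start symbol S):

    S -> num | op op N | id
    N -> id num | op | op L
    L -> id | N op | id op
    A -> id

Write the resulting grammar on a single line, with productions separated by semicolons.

S -> num | op op N | id; N -> id num | op | op L; L -> id | N op | id op

Generating nonterminals: {A, L, N, S}.
Reachable from S after that: {L, N, S}.
Removed useless symbols: {A} and every production mentioning them.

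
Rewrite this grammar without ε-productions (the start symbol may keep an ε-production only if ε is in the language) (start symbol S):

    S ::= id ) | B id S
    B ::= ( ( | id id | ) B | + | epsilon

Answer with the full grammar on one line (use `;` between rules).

S ::= id ) | B id S | id S; B ::= ( ( | id id | ) B | ) | +

Nullable set = {B}.
ε ∉ L(G), so no ε-production is kept.
Add the nullable-subset variants: S → B id S gives B id S | id S. B → ) B gives ) B | ).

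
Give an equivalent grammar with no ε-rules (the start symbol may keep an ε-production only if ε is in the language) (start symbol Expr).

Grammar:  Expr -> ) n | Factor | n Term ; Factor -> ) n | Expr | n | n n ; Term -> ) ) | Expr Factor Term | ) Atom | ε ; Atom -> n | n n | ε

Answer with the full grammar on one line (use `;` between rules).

Expr -> ) n | Factor | n Term | n; Factor -> ) n | Expr | n | n n; Term -> ) ) | Expr Factor Term | Expr Factor | ) Atom | ); Atom -> n | n n

The nullable symbols are {Atom, Term}.
ε ∉ L(G), so no ε-production is kept.
Add the nullable-subset variants: Expr → n Term gives n Term | n. Term → Expr Factor Term gives Expr Factor Term | Expr Factor. Term → ) Atom gives ) Atom | ).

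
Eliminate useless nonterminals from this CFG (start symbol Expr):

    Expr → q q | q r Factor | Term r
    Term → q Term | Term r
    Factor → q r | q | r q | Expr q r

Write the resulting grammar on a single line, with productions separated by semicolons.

Generating nonterminals: {Expr, Factor}.
Reachable from Expr after that: {Expr, Factor}.
Removed useless symbols: {Term} and every production mentioning them.

Expr → q q | q r Factor; Factor → q r | q | r q | Expr q r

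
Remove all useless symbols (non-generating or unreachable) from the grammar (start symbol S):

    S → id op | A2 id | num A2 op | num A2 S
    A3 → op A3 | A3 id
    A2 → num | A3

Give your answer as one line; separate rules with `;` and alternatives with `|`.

Generating nonterminals: {A2, S}.
Reachable from S after that: {A2, S}.
Removed useless symbols: {A3} and every production mentioning them.

S → id op | A2 id | num A2 op | num A2 S; A2 → num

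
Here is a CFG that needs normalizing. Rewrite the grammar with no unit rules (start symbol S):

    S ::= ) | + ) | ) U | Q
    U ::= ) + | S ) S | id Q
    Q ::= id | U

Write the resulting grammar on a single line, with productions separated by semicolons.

Unit pairs: Q ⇒* {U}; S ⇒* {Q, U}.
For every A with A ⇒* B via unit rules, add B's non-unit alternatives to A; then delete every rule of the form X → Y.

S ::= ) + | S ) S | id Q | ) | + ) | ) U | id; U ::= ) + | S ) S | id Q; Q ::= ) + | S ) S | id Q | id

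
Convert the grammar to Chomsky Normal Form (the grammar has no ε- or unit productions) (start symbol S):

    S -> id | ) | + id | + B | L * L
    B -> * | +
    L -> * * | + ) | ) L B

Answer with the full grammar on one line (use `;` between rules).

S -> id | ) | X1 X2 | X1 B | L Y1; B -> * | +; L -> X3 X3 | X1 X4 | X4 Y2; X1 -> +; X2 -> id; X3 -> *; X4 -> ); Y1 -> X3 L; Y2 -> L B

Introduce a nonterminal for each terminal appearing in a rule of length ≥ 2: X1 → +, X2 → id, X3 → *, X4 → ).
Binarize each right-hand side of length ≥ 3 by chaining fresh nonterminals (Y1, Y2, …): affected rules were S → L X3 L; L → X4 L B.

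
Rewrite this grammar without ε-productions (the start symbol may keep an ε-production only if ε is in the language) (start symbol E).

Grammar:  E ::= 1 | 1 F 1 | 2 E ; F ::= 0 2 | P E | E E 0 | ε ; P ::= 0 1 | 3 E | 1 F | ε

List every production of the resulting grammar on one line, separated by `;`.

E ::= 1 | 1 F 1 | 1 1 | 2 E; F ::= 0 2 | P E | E | E E 0; P ::= 0 1 | 3 E | 1 F | 1

The nullable symbols are {F, P}.
ε ∉ L(G), so no ε-production is kept.
For each production, add variants omitting each subset of nullable occurrences: E → 1 F 1 gives 1 F 1 | 1 1. F → P E gives P E | E. P → 1 F gives 1 F | 1.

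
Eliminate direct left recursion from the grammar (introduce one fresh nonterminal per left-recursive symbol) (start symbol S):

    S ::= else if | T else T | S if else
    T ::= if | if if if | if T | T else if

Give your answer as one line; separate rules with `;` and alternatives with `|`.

S ::= else if S' | T else T S'; T ::= if T' | if if if T' | if T T'; S' ::= if else S' | ε; T' ::= else if T' | ε

S, T are directly left-recursive.
For S: α = {if else}, β = {else if, T else T}. Rewrite as S → β S' and S' → α S' | ε.
For T: α = {else if}, β = {if, if if if, if T}. Rewrite as T → β T' and T' → α T' | ε.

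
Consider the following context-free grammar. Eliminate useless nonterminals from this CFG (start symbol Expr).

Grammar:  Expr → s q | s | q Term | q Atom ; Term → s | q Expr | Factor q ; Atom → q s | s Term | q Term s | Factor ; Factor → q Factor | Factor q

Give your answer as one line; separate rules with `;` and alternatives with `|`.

Generating nonterminals: {Atom, Expr, Term}.
Reachable from Expr after that: {Atom, Expr, Term}.
Removed useless symbols: {Factor} and every production mentioning them.

Expr → s q | s | q Term | q Atom; Term → s | q Expr; Atom → q s | s Term | q Term s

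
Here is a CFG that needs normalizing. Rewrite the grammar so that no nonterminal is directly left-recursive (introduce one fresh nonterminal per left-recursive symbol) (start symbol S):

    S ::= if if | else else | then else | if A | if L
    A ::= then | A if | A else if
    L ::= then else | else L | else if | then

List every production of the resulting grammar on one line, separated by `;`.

S ::= if if | else else | then else | if A | if L; A ::= then A'; L ::= then else | else L | else if | then; A' ::= if A' | else if A' | eps

Left recursion appears on A.
For A: α = {if, else if}, β = {then}. Rewrite as A → β A' and A' → α A' | ε.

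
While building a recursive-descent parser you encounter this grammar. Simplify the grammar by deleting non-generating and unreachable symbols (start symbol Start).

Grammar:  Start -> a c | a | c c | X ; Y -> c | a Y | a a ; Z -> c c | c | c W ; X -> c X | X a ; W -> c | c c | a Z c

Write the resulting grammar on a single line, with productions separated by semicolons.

Start -> a c | a | c c

Generating nonterminals: {Start, W, Y, Z}.
Reachable from Start after that: {Start}.
Removed useless symbols: {W, X, Y, Z} and every production mentioning them.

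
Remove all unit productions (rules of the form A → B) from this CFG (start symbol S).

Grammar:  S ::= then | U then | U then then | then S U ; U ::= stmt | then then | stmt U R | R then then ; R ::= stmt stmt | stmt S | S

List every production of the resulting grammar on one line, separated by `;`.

S ::= then | U then | U then then | then S U; U ::= stmt | then then | stmt U R | R then then; R ::= then | U then | U then then | then S U | stmt stmt | stmt S

Unit pairs: R ⇒* {S}.
For each unit pair (A, B), copy every non-unit production of B to A, then drop all unit productions.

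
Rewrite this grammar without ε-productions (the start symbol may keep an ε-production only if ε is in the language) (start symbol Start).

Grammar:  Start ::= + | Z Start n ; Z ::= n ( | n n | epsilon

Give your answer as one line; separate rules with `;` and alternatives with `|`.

Nullable set = {Z}.
ε ∉ L(G), so no ε-production is kept.
Add the nullable-subset variants: Start → Z Start n gives Z Start n | Start n.

Start ::= + | Z Start n | Start n; Z ::= n ( | n n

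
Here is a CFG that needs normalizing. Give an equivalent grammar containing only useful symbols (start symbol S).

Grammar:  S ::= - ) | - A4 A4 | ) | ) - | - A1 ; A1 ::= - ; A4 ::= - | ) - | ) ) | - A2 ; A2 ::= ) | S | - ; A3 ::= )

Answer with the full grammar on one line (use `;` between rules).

Generating nonterminals: {A1, A2, A3, A4, S}.
Reachable from S after that: {A1, A2, A4, S}.
Removed useless symbols: {A3} and every production mentioning them.

S ::= - ) | - A4 A4 | ) | ) - | - A1; A1 ::= -; A4 ::= - | ) - | ) ) | - A2; A2 ::= ) | S | -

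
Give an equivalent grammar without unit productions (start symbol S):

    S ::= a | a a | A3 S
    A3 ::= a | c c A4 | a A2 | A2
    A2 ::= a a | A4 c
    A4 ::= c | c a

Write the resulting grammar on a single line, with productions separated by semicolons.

S ::= a | a a | A3 S; A3 ::= a a | A4 c | a | c c A4 | a A2; A2 ::= a a | A4 c; A4 ::= c | c a

Unit pairs: A3 ⇒* {A2}.
For every A with A ⇒* B via unit rules, add B's non-unit alternatives to A; then delete every rule of the form X → Y.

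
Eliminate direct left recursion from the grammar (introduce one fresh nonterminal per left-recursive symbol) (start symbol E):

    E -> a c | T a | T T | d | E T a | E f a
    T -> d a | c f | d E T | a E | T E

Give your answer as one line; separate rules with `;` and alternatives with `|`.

E -> a c E' | T a E' | T T E' | d E'; T -> d a T' | c f T' | d E T T' | a E T'; E' -> T a E' | f a E' | ε; T' -> E T' | ε

E, T are directly left-recursive.
For E: α = {T a, f a}, β = {a c, T a, T T, d}. Rewrite as E → β E' and E' → α E' | ε.
For T: α = {E}, β = {d a, c f, d E T, a E}. Rewrite as T → β T' and T' → α T' | ε.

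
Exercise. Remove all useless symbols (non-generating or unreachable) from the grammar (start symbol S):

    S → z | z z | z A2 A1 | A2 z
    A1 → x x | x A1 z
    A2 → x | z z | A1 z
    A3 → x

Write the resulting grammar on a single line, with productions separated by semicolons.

S → z | z z | z A2 A1 | A2 z; A1 → x x | x A1 z; A2 → x | z z | A1 z

Generating nonterminals: {A1, A2, A3, S}.
Reachable from S after that: {A1, A2, S}.
Removed useless symbols: {A3} and every production mentioning them.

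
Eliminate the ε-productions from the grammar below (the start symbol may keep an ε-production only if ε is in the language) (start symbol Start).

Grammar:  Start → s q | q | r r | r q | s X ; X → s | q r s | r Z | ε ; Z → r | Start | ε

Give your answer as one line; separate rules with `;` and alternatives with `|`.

Nullable nonterminals: {X, Z}.
ε ∉ L(G), so no ε-production is kept.
For each production, add variants omitting each subset of nullable occurrences: Start → s X gives s X | s. X → r Z gives r Z | r.

Start → s q | q | r r | r q | s X | s; X → s | q r s | r Z | r; Z → r | Start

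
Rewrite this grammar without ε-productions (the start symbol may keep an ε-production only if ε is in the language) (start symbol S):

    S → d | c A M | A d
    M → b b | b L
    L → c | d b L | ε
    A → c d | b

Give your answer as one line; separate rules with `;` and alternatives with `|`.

S → d | c A M | A d; M → b b | b L | b; L → c | d b L | d b; A → c d | b

The nullable symbols are {L}.
ε ∉ L(G), so no ε-production is kept.
Add the nullable-subset variants: M → b L gives b L | b. L → d b L gives d b L | d b.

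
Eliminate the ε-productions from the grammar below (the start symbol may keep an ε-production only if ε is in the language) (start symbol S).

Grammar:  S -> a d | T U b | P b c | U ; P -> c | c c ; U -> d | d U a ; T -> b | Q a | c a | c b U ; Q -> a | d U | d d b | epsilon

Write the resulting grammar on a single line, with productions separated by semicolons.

Nullable nonterminals: {Q}.
ε ∉ L(G), so no ε-production is kept.
Add the nullable-subset variants: T → Q a gives Q a | a.

S -> a d | T U b | P b c | U; P -> c | c c; U -> d | d U a; T -> b | Q a | a | c a | c b U; Q -> a | d U | d d b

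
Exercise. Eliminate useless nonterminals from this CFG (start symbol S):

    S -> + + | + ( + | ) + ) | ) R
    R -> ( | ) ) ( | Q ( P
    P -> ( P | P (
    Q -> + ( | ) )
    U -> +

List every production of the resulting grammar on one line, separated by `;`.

Generating nonterminals: {Q, R, S, U}.
Reachable from S after that: {R, S}.
Removed useless symbols: {P, Q, U} and every production mentioning them.

S -> + + | + ( + | ) + ) | ) R; R -> ( | ) ) (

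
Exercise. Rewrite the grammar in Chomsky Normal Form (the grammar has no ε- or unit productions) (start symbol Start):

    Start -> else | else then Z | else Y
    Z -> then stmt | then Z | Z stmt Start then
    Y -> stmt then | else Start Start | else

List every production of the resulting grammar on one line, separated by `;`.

Start -> else | X1 Y1 | X1 Y; Z -> X2 X3 | X2 Z | Z Y2; Y -> X3 X2 | X1 Y4 | else; X1 -> else; X2 -> then; X3 -> stmt; Y1 -> X2 Z; Y2 -> X3 Y3; Y3 -> Start X2; Y4 -> Start Start

Introduce a nonterminal for each terminal appearing in a rule of length ≥ 2: X1 → else, X2 → then, X3 → stmt.
Binarize each right-hand side of length ≥ 3 by chaining fresh nonterminals (Y1, Y2, …): affected rules were Start → X1 X2 Z; Z → Z X3 Start X2; Y → X1 Start Start.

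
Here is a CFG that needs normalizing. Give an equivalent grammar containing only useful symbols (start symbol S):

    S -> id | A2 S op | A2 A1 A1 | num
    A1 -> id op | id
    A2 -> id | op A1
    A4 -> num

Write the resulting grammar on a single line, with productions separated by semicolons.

Generating nonterminals: {A1, A2, A4, S}.
Reachable from S after that: {A1, A2, S}.
Removed useless symbols: {A4} and every production mentioning them.

S -> id | A2 S op | A2 A1 A1 | num; A1 -> id op | id; A2 -> id | op A1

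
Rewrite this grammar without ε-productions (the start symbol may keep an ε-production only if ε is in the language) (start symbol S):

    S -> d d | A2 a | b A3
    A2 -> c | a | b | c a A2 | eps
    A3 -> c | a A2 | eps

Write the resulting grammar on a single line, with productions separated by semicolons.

S -> d d | A2 a | a | b A3 | b; A2 -> c | a | b | c a A2 | c a; A3 -> c | a A2 | a

The nullable symbols are {A2, A3}.
ε ∉ L(G), so no ε-production is kept.
Expand every rule over subsets of its nullable positions: S → A2 a gives A2 a | a. S → b A3 gives b A3 | b. A2 → c a A2 gives c a A2 | c a. A3 → a A2 gives a A2 | a.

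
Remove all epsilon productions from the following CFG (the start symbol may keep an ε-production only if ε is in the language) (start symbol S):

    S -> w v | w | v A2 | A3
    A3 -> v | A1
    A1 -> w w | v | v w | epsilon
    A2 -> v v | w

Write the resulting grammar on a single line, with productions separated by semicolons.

S -> w v | w | v A2 | A3 | epsilon; A3 -> v | A1; A1 -> w w | v | v w; A2 -> v v | w

Nullable nonterminals: {A1, A3, S}.
ε ∈ L(G) since S is nullable, so keep S → ε.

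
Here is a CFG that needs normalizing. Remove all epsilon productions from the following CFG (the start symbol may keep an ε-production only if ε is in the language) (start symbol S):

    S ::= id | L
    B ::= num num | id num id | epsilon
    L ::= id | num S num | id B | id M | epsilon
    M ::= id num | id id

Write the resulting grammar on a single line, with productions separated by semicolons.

S ::= id | L | ε; B ::= num num | id num id; L ::= id | num S num | num num | id B | id M; M ::= id num | id id

Nullable nonterminals: {B, L, S}.
ε ∈ L(G) since S is nullable, so keep S → ε.
Add the nullable-subset variants: L → num S num gives num S num | num num.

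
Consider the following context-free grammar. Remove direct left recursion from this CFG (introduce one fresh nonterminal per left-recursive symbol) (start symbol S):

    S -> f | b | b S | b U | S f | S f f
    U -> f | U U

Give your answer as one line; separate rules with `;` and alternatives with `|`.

S -> f S' | b S' | b S S' | b U S'; U -> f U'; S' -> f S' | f f S' | ε; U' -> U U' | ε

S, U are directly left-recursive.
For S: α = {f, f f}, β = {f, b, b S, b U}. Rewrite as S → β S' and S' → α S' | ε.
For U: α = {U}, β = {f}. Rewrite as U → β U' and U' → α U' | ε.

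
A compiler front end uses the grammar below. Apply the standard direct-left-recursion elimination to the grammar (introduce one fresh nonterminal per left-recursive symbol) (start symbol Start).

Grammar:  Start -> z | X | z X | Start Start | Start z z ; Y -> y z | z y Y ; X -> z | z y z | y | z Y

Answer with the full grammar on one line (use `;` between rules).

Directly left-recursive nonterminal: Start.
For Start: α = {Start, z z}, β = {z, X, z X}. Rewrite as Start → β Start1 and Start1 → α Start1 | ε.

Start -> z Start1 | X Start1 | z X Start1; Y -> y z | z y Y; X -> z | z y z | y | z Y; Start1 -> Start Start1 | z z Start1 | ε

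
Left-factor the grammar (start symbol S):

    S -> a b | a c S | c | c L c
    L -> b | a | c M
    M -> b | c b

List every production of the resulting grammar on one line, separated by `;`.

S has alternatives sharing prefix 'a': factor to S → a S' with S' → b | c S.
S has alternatives sharing prefix 'c': factor to S → c S'' with S'' → ε | L c.

S -> a S' | c S''; L -> b | a | c M; M -> b | c b; S' -> b | c S; S'' -> ε | L c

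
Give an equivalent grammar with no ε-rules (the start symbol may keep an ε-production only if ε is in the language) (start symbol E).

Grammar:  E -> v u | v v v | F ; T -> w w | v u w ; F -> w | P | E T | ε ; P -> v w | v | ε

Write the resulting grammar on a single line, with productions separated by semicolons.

Nullable set = {E, F, P}.
ε ∈ L(G) since E is nullable, so keep E → ε.
For each production, add variants omitting each subset of nullable occurrences: F → E T gives E T | T.

E -> v u | v v v | F | ε; T -> w w | v u w; F -> w | P | E T | T; P -> v w | v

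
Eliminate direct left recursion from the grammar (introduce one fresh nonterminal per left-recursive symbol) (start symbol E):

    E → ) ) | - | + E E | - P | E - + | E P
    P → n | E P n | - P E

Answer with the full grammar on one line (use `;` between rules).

Left recursion appears on E.
For E: α = {- +, P}, β = {) ), -, + E E, - P}. Rewrite as E → β E' and E' → α E' | ε.

E → ) ) E' | - E' | + E E E' | - P E'; P → n | E P n | - P E; E' → - + E' | P E' | ε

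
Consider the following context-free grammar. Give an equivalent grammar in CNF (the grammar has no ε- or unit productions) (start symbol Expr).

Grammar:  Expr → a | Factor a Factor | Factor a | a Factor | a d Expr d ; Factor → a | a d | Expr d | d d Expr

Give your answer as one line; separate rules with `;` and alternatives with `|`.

Introduce a nonterminal for each terminal appearing in a rule of length ≥ 2: X1 → a, X2 → d.
Binarize each right-hand side of length ≥ 3 by chaining fresh nonterminals (Y1, Y2, …): affected rules were Expr → Factor X1 Factor; Expr → X1 X2 Expr X2; Factor → X2 X2 Expr.

Expr → a | Factor Y1 | Factor X1 | X1 Factor | X1 Y2; Factor → a | X1 X2 | Expr X2 | X2 Y4; X1 → a; X2 → d; Y1 → X1 Factor; Y2 → X2 Y3; Y3 → Expr X2; Y4 → X2 Expr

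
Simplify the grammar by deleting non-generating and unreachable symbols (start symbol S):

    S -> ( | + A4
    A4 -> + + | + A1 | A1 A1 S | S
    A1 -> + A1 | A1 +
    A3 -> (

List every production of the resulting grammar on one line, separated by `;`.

S -> ( | + A4; A4 -> + + | S

Generating nonterminals: {A3, A4, S}.
Reachable from S after that: {A4, S}.
Removed useless symbols: {A1, A3} and every production mentioning them.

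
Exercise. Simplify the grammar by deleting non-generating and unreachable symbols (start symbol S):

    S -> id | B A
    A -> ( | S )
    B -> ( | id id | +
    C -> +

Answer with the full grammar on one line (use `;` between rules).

Generating nonterminals: {A, B, C, S}.
Reachable from S after that: {A, B, S}.
Removed useless symbols: {C} and every production mentioning them.

S -> id | B A; A -> ( | S ); B -> ( | id id | +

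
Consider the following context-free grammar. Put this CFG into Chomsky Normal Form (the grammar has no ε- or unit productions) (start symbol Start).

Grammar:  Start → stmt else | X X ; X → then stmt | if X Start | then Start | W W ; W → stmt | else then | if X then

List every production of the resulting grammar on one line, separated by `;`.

Start → X1 X2 | X X; X → X3 X1 | X4 Y1 | X3 Start | W W; W → stmt | X2 X3 | X4 Y2; X1 → stmt; X2 → else; X3 → then; X4 → if; Y1 → X Start; Y2 → X X3

Introduce a nonterminal for each terminal appearing in a rule of length ≥ 2: X1 → stmt, X2 → else, X3 → then, X4 → if.
Binarize each right-hand side of length ≥ 3 by chaining fresh nonterminals (Y1, Y2, …): affected rules were X → X4 X Start; W → X4 X X3.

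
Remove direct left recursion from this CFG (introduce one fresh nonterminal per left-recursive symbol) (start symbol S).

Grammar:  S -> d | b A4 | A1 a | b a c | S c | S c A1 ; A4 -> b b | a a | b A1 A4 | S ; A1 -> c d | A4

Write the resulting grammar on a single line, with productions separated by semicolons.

S -> d S' | b A4 S' | A1 a S' | b a c S'; A4 -> b b | a a | b A1 A4 | S; A1 -> c d | A4; S' -> c S' | c A1 S' | ε

Left recursion appears on S.
For S: α = {c, c A1}, β = {d, b A4, A1 a, b a c}. Rewrite as S → β S' and S' → α S' | ε.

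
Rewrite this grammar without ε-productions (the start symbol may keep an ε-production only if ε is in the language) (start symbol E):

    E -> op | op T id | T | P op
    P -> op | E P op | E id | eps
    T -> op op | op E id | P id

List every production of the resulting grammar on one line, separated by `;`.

E -> op | op T id | T | P op; P -> op | E P op | E op | E id; T -> op op | op E id | P id | id

The nullable symbols are {P}.
ε ∉ L(G), so no ε-production is kept.
For each production, add variants omitting each subset of nullable occurrences: P → E P op gives E P op | E op. T → P id gives P id | id.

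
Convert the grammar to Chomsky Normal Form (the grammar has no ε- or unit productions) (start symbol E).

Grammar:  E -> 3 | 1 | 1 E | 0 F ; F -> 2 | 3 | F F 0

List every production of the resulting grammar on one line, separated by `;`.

Introduce a nonterminal for each terminal appearing in a rule of length ≥ 2: X1 → 1, X2 → 0.
Binarize each right-hand side of length ≥ 3 by chaining fresh nonterminals (Y1, Y2, …): affected rules were F → F F X2.

E -> 3 | 1 | X1 E | X2 F; F -> 2 | 3 | F Y1; X1 -> 1; X2 -> 0; Y1 -> F X2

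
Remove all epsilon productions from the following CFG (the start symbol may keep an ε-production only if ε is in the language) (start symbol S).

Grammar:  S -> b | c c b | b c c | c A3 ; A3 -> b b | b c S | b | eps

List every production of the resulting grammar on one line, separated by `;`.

S -> b | c c b | b c c | c A3 | c; A3 -> b b | b c S | b

The nullable symbols are {A3}.
ε ∉ L(G), so no ε-production is kept.
Add the nullable-subset variants: S → c A3 gives c A3 | c.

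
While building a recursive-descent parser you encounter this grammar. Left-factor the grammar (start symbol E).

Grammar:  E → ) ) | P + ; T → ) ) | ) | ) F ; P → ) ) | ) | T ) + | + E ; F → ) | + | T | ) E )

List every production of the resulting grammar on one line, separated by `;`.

T has alternatives sharing prefix ')': factor to T → ) T' with T' → ) | ε | F.
P has alternatives sharing prefix ')': factor to P → ) P' with P' → ) | ε.
F has alternatives sharing prefix ')': factor to F → ) F' with F' → ε | E ).

E → ) ) | P +; T → ) T'; P → T ) + | + E | ) P'; F → + | T | ) F'; T' → ) | ε | F; P' → ) | ε; F' → ε | E )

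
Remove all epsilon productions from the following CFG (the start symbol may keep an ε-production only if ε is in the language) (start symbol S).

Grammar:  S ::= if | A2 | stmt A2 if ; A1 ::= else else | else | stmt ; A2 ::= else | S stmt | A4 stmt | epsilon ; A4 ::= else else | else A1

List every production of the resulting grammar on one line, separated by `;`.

S ::= if | A2 | stmt A2 if | stmt if | epsilon; A1 ::= else else | else | stmt; A2 ::= else | S stmt | stmt | A4 stmt; A4 ::= else else | else A1

The nullable symbols are {A2, S}.
ε ∈ L(G) since S is nullable, so keep S → ε.
Add the nullable-subset variants: S → stmt A2 if gives stmt A2 if | stmt if. A2 → S stmt gives S stmt | stmt.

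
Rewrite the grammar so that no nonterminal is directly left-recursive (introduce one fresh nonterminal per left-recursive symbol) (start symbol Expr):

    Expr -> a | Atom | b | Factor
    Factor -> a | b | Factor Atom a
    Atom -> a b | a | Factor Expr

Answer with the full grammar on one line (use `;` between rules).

Expr -> a | Atom | b | Factor; Factor -> a Factor1 | b Factor1; Atom -> a b | a | Factor Expr; Factor1 -> Atom a Factor1 | ε

Left recursion appears on Factor.
For Factor: α = {Atom a}, β = {a, b}. Rewrite as Factor → β Factor1 and Factor1 → α Factor1 | ε.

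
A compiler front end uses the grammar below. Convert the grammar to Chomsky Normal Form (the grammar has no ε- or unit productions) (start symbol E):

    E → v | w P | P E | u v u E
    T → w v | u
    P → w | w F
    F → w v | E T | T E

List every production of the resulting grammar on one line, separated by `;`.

E → v | X1 P | P E | X2 Y1; T → X1 X3 | u; P → w | X1 F; F → X1 X3 | E T | T E; X1 → w; X2 → u; X3 → v; Y1 → X3 Y2; Y2 → X2 E

Introduce a nonterminal for each terminal appearing in a rule of length ≥ 2: X1 → w, X2 → u, X3 → v.
Binarize each right-hand side of length ≥ 3 by chaining fresh nonterminals (Y1, Y2, …): affected rules were E → X2 X3 X2 E.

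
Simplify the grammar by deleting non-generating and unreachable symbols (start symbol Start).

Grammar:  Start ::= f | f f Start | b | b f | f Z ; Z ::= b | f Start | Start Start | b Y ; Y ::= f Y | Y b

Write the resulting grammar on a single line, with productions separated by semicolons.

Generating nonterminals: {Start, Z}.
Reachable from Start after that: {Start, Z}.
Removed useless symbols: {Y} and every production mentioning them.

Start ::= f | f f Start | b | b f | f Z; Z ::= b | f Start | Start Start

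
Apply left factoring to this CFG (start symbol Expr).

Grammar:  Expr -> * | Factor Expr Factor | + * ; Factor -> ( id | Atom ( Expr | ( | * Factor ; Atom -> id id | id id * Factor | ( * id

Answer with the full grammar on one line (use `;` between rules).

Factor has alternatives sharing prefix '(': factor to Factor → ( Factor1 with Factor1 → id | ε.
Atom has alternatives sharing prefix 'id id': factor to Atom → id id Atom1 with Atom1 → ε | * Factor.

Expr -> * | Factor Expr Factor | + *; Factor -> Atom ( Expr | * Factor | ( Factor1; Atom -> ( * id | id id Atom1; Factor1 -> id | ε; Atom1 -> ε | * Factor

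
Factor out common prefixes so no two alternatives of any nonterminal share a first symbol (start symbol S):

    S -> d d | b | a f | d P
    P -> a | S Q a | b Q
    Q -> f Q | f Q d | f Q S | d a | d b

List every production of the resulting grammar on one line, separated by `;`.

S -> b | a f | d S'; P -> a | S Q a | b Q; Q -> f Q Q' | d Q''; S' -> d | P; Q' -> epsilon | d | S; Q'' -> a | b

S has alternatives sharing prefix 'd': factor to S → d S' with S' → d | P.
Q has alternatives sharing prefix 'f Q': factor to Q → f Q Q' with Q' → ε | d | S.
Q has alternatives sharing prefix 'd': factor to Q → d Q'' with Q'' → a | b.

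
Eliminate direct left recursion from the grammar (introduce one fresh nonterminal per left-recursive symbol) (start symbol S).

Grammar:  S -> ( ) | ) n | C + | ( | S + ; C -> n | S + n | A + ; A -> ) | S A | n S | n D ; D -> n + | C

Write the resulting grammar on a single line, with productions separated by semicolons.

S -> ( ) S' | ) n S' | C + S' | ( S'; C -> n | S + n | A +; A -> ) | S A | n S | n D; D -> n + | C; S' -> + S' | epsilon

Directly left-recursive nonterminal: S.
For S: α = {+}, β = {( ), ) n, C +, (}. Rewrite as S → β S' and S' → α S' | ε.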